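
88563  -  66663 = 21900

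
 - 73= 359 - 432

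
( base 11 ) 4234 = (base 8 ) 12743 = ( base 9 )7615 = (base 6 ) 41535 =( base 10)5603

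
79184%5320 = 4704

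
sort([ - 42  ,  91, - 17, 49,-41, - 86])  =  [ - 86, - 42,-41, - 17,49, 91]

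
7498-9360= - 1862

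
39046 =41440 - 2394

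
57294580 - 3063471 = 54231109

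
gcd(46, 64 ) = 2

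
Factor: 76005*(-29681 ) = - 2255904405 =- 3^3*5^1*67^1*443^1*563^1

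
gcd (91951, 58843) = 1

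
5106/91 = 56 + 10/91 =56.11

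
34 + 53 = 87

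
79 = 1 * 79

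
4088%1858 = 372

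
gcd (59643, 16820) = 1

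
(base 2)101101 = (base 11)41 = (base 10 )45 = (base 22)21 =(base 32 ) 1D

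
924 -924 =0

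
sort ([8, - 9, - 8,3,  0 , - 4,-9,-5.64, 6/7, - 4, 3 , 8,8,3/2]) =[ - 9,-9, - 8, - 5.64, -4,-4,0, 6/7, 3/2, 3,3,8,8,8]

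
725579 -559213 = 166366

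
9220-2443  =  6777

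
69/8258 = 69/8258= 0.01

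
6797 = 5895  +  902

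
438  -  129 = 309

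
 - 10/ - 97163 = 10/97163 = 0.00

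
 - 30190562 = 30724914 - 60915476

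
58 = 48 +10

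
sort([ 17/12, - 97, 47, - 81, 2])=[ - 97, - 81,17/12, 2,47]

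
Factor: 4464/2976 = 2^( - 1 )*3^1= 3/2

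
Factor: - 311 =-311^1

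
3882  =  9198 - 5316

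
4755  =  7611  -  2856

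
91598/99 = 91598/99 = 925.23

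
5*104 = 520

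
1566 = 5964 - 4398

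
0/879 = 0 = 0.00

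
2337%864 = 609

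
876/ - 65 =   -  14 + 34/65 = - 13.48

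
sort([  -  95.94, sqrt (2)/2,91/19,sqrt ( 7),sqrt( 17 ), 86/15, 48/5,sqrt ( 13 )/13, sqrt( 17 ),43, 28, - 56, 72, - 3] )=[ - 95.94,-56, - 3, sqrt( 13)/13, sqrt(2)/2, sqrt ( 7), sqrt(17),sqrt( 17),91/19,86/15,48/5 , 28, 43,72 ] 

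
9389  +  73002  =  82391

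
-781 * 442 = -345202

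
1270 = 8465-7195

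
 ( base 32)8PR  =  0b10001100111011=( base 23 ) H13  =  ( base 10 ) 9019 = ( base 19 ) 15ID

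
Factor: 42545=5^1*67^1*127^1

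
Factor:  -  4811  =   -17^1*283^1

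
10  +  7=17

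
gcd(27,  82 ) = 1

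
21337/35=21337/35=609.63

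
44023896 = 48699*904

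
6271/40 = 156 + 31/40 = 156.78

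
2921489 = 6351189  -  3429700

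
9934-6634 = 3300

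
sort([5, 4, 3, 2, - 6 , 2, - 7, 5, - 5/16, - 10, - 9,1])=[ - 10, - 9,-7, - 6, - 5/16, 1, 2, 2, 3, 4,5, 5]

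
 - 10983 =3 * ( - 3661 )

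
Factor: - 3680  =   - 2^5*5^1*23^1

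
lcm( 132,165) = 660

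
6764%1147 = 1029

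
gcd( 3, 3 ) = 3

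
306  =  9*34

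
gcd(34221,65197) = 11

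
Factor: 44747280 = 2^4*3^2*5^1*19^1*3271^1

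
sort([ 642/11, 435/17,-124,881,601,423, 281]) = [ - 124, 435/17,642/11,281 , 423, 601,881 ]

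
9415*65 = 611975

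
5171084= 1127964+4043120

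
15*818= 12270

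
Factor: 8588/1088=2147/272 = 2^( - 4 )*17^( - 1 )*19^1*113^1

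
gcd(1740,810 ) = 30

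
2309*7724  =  17834716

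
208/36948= 52/9237  =  0.01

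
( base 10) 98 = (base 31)35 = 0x62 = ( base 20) 4I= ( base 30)38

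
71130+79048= 150178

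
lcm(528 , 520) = 34320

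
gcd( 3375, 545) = 5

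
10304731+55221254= 65525985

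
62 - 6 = 56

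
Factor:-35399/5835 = -91/15 = - 3^ ( - 1)*5^( -1)*7^1*13^1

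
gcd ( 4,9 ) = 1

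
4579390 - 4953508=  - 374118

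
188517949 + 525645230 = 714163179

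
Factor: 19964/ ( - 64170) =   -  14/45 = - 2^1*3^(  -  2)*5^( - 1 ) * 7^1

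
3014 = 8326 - 5312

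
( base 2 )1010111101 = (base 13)41C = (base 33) l8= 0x2BD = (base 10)701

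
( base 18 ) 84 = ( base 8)224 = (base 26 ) 5i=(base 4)2110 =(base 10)148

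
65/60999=65/60999 = 0.00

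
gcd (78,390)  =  78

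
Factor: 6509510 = 2^1*5^1 * 7^1*92993^1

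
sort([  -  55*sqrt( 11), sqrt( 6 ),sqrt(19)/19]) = [ - 55*sqrt(11),  sqrt(19)/19, sqrt( 6 )]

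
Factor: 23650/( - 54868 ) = -2^(-1)*5^2*29^(-1) = - 25/58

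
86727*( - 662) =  -57413274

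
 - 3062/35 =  - 88 + 18/35 = - 87.49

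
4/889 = 4/889 = 0.00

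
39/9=4 + 1/3 = 4.33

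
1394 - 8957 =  - 7563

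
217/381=217/381=0.57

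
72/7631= 72/7631 = 0.01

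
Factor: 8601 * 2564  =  2^2*3^1*47^1*61^1 *641^1 = 22052964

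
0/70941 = 0 = 0.00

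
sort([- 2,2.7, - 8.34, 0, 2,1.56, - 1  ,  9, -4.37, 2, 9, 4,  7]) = [ - 8.34, - 4.37, - 2, - 1,0, 1.56, 2, 2,  2.7 , 4, 7, 9, 9]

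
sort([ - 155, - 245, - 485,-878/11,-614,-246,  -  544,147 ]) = [-614,-544,  -  485, - 246 ,  -  245, - 155,- 878/11,147 ]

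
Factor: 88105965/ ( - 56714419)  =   - 3^1*5^1*47^2*2659^1*56714419^ ( - 1)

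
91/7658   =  13/1094=0.01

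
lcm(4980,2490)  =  4980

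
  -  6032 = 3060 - 9092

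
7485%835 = 805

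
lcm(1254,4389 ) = 8778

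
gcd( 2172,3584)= 4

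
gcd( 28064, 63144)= 7016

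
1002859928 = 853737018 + 149122910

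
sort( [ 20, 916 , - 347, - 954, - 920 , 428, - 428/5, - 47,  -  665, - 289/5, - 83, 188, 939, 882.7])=[ - 954, - 920, - 665,  -  347, - 428/5, - 83,-289/5, - 47, 20, 188,428, 882.7,916,939 ]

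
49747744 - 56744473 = - 6996729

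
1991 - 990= 1001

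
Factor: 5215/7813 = 5^1*7^1 *13^( - 1)*149^1 * 601^( - 1) 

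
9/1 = 9 = 9.00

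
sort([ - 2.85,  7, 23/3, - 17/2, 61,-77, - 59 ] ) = [ - 77, - 59, - 17/2,-2.85,7 , 23/3 , 61 ] 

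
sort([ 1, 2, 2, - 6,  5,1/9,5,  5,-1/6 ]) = [ - 6,-1/6,1/9,1,2, 2,  5,5, 5]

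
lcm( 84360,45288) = 4302360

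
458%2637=458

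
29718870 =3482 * 8535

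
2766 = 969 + 1797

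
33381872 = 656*50887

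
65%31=3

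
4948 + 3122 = 8070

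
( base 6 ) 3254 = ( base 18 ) 25G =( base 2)1011110010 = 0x2F2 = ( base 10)754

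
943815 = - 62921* ( - 15) 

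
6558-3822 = 2736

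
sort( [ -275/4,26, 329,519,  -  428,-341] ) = [ - 428,-341 , - 275/4, 26, 329, 519] 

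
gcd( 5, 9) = 1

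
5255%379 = 328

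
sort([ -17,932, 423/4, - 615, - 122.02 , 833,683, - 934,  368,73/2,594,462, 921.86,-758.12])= [ - 934,- 758.12, - 615, -122.02, - 17,73/2,423/4,368,462,594,  683, 833,921.86,932 ] 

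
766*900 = 689400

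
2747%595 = 367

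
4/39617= 4/39617  =  0.00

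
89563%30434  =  28695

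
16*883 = 14128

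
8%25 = 8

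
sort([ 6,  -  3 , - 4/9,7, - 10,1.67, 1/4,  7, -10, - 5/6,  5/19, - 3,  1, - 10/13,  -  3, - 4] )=[ - 10, - 10, - 4, - 3,  -  3,-3, - 5/6, - 10/13, - 4/9, 1/4,  5/19, 1, 1.67 , 6, 7,7]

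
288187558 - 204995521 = 83192037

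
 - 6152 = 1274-7426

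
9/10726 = 9/10726 = 0.00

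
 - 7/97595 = -1 + 97588/97595 = -  0.00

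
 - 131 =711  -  842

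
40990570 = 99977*410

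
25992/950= 27 + 9/25 = 27.36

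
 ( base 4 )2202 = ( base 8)242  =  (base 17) 99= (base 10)162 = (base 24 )6i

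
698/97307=698/97307 = 0.01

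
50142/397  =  126 + 120/397 = 126.30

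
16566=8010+8556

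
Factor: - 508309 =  - 661^1*769^1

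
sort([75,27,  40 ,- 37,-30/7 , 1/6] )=[-37, - 30/7 , 1/6,27,40 , 75] 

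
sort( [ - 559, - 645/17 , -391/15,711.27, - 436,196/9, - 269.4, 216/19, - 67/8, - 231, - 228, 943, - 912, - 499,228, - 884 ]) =[ - 912, - 884,  -  559,-499, - 436,- 269.4, - 231, - 228, - 645/17, - 391/15, - 67/8,216/19,  196/9, 228 , 711.27,943]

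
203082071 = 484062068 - 280979997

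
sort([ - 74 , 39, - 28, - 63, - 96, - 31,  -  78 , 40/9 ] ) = [ - 96,- 78, - 74, - 63,-31, - 28,  40/9, 39] 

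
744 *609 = 453096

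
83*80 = 6640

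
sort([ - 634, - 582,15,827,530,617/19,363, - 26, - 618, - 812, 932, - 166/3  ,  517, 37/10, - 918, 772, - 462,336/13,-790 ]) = [ - 918, - 812, - 790 , - 634, - 618, - 582,-462, - 166/3,-26, 37/10,  15 , 336/13 , 617/19 , 363,517,  530,  772 , 827,932 ]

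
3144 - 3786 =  - 642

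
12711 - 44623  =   - 31912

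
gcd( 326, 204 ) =2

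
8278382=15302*541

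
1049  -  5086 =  - 4037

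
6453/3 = 2151 = 2151.00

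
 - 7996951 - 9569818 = -17566769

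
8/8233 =8/8233=0.00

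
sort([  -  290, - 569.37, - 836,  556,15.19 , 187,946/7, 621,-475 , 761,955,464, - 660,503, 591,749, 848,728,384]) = [ - 836,  -  660, - 569.37,-475, -290, 15.19,  946/7,187,  384 , 464,503,556,591,621,728,749,761,848,955 ] 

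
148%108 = 40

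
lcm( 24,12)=24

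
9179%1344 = 1115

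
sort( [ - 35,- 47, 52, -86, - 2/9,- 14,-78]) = [-86,-78,-47,-35, - 14,-2/9,52]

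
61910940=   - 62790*( - 986 )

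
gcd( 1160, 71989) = 1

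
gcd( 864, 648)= 216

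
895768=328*2731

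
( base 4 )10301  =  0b100110001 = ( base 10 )305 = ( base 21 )eb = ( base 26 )BJ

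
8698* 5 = 43490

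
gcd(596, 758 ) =2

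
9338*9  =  84042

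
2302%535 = 162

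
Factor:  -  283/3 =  - 3^( - 1)*283^1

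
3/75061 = 3/75061=0.00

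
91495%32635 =26225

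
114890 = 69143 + 45747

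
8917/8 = 8917/8 =1114.62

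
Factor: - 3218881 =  - 67^1*107^1*449^1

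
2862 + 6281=9143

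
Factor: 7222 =2^1*23^1 * 157^1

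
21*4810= 101010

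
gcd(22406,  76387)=1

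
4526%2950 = 1576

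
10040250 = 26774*375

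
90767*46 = 4175282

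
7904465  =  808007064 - 800102599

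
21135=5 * 4227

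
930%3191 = 930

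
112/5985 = 16/855 = 0.02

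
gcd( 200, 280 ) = 40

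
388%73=23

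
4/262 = 2/131 = 0.02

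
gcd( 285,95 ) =95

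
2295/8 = 2295/8= 286.88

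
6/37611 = 2/12537 = 0.00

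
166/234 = 83/117=0.71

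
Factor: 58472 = 2^3 * 7309^1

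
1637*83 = 135871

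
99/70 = 1  +  29/70 = 1.41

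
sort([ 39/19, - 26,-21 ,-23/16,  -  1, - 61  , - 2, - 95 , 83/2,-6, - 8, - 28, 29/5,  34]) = [ - 95, - 61, - 28, - 26,-21, - 8,-6,-2, - 23/16, - 1, 39/19, 29/5, 34,  83/2]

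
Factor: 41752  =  2^3*17^1*307^1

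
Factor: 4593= 3^1* 1531^1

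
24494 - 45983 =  - 21489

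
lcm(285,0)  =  0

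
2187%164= 55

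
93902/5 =18780 + 2/5 = 18780.40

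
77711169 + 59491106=137202275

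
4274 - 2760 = 1514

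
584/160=73/20 = 3.65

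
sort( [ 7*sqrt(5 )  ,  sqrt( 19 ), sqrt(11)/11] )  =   [ sqrt ( 11) /11,  sqrt(19 ),  7*sqrt(5) ] 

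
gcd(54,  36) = 18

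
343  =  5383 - 5040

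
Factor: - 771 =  - 3^1*257^1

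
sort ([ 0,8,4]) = [0, 4,8] 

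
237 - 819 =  - 582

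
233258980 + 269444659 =502703639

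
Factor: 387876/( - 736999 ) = -2^2*3^1*809^( - 1 )*911^(-1)*32323^1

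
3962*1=3962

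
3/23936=3/23936 =0.00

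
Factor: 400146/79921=2^1*3^1*17^1*229^ ( - 1 )*349^ (-1 )*3923^1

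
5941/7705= 5941/7705 = 0.77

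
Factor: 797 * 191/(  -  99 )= - 152227/99 = -  3^( - 2 )*11^( -1 ) * 191^1*797^1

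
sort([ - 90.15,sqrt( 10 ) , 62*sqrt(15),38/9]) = [ - 90.15, sqrt( 10 ),38/9 , 62*sqrt (15)]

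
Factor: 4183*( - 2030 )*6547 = -2^1*5^1*7^1*29^1*47^1*89^1*6547^1 = -55593785030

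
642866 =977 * 658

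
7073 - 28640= - 21567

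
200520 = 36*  5570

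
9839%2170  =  1159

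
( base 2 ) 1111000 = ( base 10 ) 120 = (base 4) 1320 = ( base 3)11110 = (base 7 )231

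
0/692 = 0 = 0.00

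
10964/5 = 2192 + 4/5 = 2192.80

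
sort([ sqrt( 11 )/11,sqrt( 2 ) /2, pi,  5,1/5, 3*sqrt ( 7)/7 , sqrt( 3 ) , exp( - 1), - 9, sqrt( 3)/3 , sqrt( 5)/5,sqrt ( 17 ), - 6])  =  [ - 9,-6, 1/5,sqrt(11 ) /11,exp (-1),  sqrt(5) /5,sqrt (3 ) /3, sqrt(2)/2, 3*sqrt (7)/7, sqrt( 3) , pi, sqrt( 17), 5]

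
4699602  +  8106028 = 12805630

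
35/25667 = 35/25667 = 0.00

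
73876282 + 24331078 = 98207360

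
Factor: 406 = 2^1* 7^1*29^1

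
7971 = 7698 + 273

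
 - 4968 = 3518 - 8486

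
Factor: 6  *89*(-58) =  - 2^2*3^1*29^1*89^1= - 30972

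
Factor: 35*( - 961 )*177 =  - 5953395  =  -  3^1*5^1*7^1*31^2*59^1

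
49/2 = 49/2 = 24.50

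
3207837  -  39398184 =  - 36190347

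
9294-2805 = 6489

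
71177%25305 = 20567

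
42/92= 21/46 = 0.46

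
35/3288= 35/3288 = 0.01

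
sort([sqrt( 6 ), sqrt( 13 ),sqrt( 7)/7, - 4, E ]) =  [ - 4,sqrt( 7)/7, sqrt( 6),E, sqrt( 13)]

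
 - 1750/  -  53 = 1750/53 = 33.02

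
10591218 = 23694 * 447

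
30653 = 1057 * 29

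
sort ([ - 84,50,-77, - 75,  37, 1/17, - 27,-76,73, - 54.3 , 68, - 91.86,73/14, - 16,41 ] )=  [ - 91.86,-84, - 77 , - 76, - 75,-54.3,  -  27,-16,1/17,73/14,37,41,  50 , 68, 73] 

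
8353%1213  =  1075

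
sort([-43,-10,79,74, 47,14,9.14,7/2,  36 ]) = [ - 43, - 10  ,  7/2,9.14, 14, 36,47,74,79 ]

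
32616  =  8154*4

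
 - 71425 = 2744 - 74169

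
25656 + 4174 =29830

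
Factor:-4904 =-2^3*613^1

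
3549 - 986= 2563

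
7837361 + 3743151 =11580512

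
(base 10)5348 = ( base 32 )574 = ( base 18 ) g92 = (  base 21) C2E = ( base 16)14e4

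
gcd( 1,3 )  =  1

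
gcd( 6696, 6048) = 216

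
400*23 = 9200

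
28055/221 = 28055/221  =  126.95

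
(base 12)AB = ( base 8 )203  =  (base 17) 7c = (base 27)4n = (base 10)131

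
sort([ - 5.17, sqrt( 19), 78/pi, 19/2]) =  [ - 5.17,  sqrt( 19),19/2, 78/pi ]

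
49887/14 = 3563 + 5/14 = 3563.36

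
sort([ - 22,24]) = [-22,24 ]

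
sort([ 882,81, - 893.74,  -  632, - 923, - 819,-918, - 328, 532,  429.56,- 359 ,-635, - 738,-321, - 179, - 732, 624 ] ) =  [ - 923, - 918, - 893.74,- 819, - 738, -732, - 635 , - 632, - 359, - 328, - 321, - 179,81, 429.56 , 532, 624 , 882 ]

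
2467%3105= 2467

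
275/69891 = 275/69891 =0.00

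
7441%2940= 1561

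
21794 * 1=21794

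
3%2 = 1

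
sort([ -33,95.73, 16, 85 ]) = [ - 33,16, 85, 95.73]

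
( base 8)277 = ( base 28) 6N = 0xBF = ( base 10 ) 191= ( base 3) 21002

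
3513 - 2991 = 522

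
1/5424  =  1/5424= 0.00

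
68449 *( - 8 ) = -547592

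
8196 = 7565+631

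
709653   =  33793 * 21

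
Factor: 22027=22027^1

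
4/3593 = 4/3593 = 0.00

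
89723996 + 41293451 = 131017447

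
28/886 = 14/443 = 0.03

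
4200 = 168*25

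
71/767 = 71/767 = 0.09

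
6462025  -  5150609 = 1311416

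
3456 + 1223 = 4679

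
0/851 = 0 = 0.00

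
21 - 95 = -74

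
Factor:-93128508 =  - 2^2*3^3*11^1*277^1*283^1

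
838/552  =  419/276= 1.52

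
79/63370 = 79/63370 = 0.00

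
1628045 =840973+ 787072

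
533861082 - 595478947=  -  61617865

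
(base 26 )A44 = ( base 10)6868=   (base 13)3184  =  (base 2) 1101011010100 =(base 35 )5L8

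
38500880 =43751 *880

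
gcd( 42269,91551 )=1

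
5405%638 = 301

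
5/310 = 1/62 = 0.02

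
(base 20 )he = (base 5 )2404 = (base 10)354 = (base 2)101100010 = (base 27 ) D3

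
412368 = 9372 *44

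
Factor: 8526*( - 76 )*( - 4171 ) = 2702707896 = 2^3*3^1*7^2*19^1*29^1* 43^1 *97^1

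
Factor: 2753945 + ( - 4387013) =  - 1633068=-2^2*3^3 * 15121^1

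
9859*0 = 0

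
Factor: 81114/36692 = 2^( - 1 )*3^1*11^1 * 1229^1 * 9173^( - 1 ) = 40557/18346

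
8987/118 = 76  +  19/118 = 76.16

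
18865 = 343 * 55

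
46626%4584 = 786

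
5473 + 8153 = 13626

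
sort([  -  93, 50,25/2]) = [- 93,25/2, 50]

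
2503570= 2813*890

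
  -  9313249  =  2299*( - 4051 )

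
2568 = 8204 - 5636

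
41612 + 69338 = 110950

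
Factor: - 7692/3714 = -2^1*619^( - 1 )*641^1 = - 1282/619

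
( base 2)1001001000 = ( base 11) 491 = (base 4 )21020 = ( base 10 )584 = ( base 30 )JE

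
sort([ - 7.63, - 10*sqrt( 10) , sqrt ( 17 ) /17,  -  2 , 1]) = [ - 10*sqrt(10),-7.63, - 2, sqrt(17 )/17, 1] 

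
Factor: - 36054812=-2^2*43^1*209621^1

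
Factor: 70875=3^4*5^3 * 7^1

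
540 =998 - 458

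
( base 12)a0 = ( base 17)71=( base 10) 120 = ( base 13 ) 93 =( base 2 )1111000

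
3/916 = 3/916=   0.00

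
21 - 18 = 3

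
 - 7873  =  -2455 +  - 5418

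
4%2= 0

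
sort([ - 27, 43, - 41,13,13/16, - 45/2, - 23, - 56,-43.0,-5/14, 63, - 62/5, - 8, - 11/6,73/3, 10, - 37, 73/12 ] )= [ - 56, - 43.0, - 41, - 37, - 27, - 23,- 45/2, - 62/5, - 8, - 11/6, - 5/14,13/16,73/12,10, 13,73/3,  43,63 ]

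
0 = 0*1711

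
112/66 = 1 + 23/33 = 1.70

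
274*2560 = 701440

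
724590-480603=243987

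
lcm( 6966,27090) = 243810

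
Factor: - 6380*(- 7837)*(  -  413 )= - 2^2*5^1* 7^1* 11^1*17^1*29^1 * 59^1*461^1 = - 20650024780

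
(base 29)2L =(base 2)1001111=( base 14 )59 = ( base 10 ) 79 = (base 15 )54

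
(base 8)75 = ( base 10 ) 61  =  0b111101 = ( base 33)1S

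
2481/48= 827/16=51.69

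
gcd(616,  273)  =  7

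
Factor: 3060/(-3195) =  - 68/71 = - 2^2*17^1*71^(-1)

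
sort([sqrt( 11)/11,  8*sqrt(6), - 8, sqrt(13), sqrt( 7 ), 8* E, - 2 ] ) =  [  -  8,-2,sqrt( 11)/11 , sqrt ( 7),sqrt(13),8*sqrt(6),8*E]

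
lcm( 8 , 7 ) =56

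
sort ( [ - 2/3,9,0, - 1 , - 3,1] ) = [ - 3, - 1, - 2/3,0,  1,  9]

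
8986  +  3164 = 12150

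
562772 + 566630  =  1129402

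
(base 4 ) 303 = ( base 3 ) 1220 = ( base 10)51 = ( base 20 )2B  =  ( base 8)63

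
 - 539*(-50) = 26950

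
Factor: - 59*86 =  - 5074 = - 2^1*43^1*59^1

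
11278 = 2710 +8568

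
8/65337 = 8/65337 = 0.00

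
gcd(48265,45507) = 1379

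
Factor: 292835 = 5^1*58567^1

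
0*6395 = 0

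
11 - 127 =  - 116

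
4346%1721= 904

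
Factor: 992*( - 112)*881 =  - 2^9*7^1 *31^1*881^1 =- 97882624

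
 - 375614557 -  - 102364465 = - 273250092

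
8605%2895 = 2815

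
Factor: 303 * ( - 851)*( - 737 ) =190037661=3^1*11^1 * 23^1*  37^1*67^1*101^1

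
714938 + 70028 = 784966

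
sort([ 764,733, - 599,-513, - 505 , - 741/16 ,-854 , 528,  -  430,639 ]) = [ - 854, - 599,-513, - 505 , - 430 , - 741/16, 528 , 639,733,764]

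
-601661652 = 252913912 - 854575564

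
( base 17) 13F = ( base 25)e5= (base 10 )355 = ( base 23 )fa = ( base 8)543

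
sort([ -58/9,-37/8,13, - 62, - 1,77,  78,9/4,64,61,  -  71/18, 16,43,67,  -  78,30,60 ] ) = [  -  78, - 62,-58/9,-37/8, - 71/18, - 1,9/4,13,16,30,43,60,61, 64, 67,77,78 ]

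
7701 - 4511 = 3190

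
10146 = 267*38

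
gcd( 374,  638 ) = 22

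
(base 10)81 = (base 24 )39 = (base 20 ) 41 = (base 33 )2f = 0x51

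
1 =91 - 90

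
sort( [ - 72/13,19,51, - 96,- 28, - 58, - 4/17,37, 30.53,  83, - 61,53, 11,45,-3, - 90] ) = [ - 96, - 90, - 61,  -  58, -28,-72/13 , - 3, - 4/17,11,19,30.53, 37, 45, 51,  53,  83] 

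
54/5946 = 9/991 = 0.01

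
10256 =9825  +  431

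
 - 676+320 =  - 356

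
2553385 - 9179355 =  - 6625970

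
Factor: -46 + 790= 744 = 2^3*3^1*31^1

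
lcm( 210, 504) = 2520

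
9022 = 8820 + 202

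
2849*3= 8547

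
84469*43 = 3632167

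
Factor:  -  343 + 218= -5^3 = -125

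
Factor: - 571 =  - 571^1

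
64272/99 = 21424/33 = 649.21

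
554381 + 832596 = 1386977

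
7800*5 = 39000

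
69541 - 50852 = 18689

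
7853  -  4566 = 3287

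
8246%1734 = 1310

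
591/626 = 591/626 = 0.94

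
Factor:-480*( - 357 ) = 171360  =  2^5*3^2 * 5^1*7^1*17^1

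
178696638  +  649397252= 828093890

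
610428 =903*676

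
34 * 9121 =310114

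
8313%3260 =1793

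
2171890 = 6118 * 355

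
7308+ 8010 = 15318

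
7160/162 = 44 + 16/81= 44.20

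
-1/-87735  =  1/87735 =0.00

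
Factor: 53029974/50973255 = 17676658/16991085 = 2^1*3^ ( - 1)*5^( - 1)*41^1 * 73^1*2953^1*1132739^(-1)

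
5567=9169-3602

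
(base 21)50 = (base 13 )81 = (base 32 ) 39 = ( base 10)105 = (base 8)151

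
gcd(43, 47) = 1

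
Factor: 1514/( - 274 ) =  - 137^(  -  1)*757^1 = - 757/137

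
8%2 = 0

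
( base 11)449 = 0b1000011001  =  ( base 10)537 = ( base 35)FC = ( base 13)324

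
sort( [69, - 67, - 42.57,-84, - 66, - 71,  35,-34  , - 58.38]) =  [ - 84,  -  71, - 67,-66, - 58.38,-42.57 , - 34, 35, 69] 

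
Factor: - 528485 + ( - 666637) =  - 2^1*3^1*139^1*1433^1 = -1195122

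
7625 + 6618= 14243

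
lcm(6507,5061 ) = 45549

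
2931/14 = 209 + 5/14 = 209.36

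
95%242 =95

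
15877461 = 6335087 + 9542374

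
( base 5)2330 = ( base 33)AA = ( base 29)BL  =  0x154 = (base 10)340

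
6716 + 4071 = 10787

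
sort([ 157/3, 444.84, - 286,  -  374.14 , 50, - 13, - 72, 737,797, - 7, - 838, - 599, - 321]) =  [ - 838, - 599,-374.14,- 321, - 286 ,- 72, - 13,-7 , 50, 157/3 , 444.84, 737, 797 ] 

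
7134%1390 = 184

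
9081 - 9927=  -  846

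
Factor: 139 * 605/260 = 2^( - 2 )*11^2*13^( - 1)*139^1 = 16819/52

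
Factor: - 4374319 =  - 59^1 *151^1 * 491^1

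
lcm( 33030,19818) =99090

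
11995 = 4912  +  7083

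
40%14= 12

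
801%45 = 36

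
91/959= 13/137 = 0.09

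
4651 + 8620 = 13271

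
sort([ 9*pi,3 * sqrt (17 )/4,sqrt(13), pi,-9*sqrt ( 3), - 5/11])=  [ - 9*sqrt( 3), - 5/11, 3*sqrt ( 17)/4 , pi, sqrt(13), 9* pi ] 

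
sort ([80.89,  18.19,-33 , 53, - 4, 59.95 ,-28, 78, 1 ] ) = [ - 33,-28, - 4, 1 , 18.19,53,59.95, 78 , 80.89 ] 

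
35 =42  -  7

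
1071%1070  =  1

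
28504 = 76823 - 48319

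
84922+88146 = 173068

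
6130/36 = 3065/18 = 170.28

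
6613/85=77 + 4/5 = 77.80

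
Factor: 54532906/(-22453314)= - 27266453/11226657 = - 3^( - 1 )*13^( - 1)*17^1*31^2*1669^1*287863^ ( - 1 )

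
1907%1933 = 1907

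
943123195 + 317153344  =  1260276539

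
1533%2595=1533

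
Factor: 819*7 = 5733=3^2 *7^2  *13^1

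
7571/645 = 7571/645= 11.74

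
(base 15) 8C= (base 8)204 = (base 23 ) 5h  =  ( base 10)132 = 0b10000100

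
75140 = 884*85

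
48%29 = 19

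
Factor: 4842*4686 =2^2 * 3^3*11^1 * 71^1 * 269^1 = 22689612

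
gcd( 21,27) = 3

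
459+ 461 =920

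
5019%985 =94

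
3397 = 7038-3641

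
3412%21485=3412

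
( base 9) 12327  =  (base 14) 303D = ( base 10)8287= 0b10000001011111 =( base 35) 6qr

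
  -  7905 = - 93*85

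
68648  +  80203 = 148851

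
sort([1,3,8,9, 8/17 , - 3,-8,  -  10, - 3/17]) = [-10,-8,  -  3 ,-3/17, 8/17, 1, 3, 8 , 9 ]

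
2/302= 1/151  =  0.01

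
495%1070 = 495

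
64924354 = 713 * 91058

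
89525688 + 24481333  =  114007021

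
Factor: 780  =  2^2*3^1*5^1  *13^1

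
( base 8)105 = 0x45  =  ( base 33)23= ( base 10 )69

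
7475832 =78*95844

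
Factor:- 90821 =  - 90821^1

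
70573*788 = 55611524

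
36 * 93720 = 3373920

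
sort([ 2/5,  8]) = [2/5, 8]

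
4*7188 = 28752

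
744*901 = 670344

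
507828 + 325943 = 833771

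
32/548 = 8/137 =0.06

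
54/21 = 18/7 = 2.57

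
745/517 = 1 + 228/517= 1.44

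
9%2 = 1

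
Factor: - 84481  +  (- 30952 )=-89^1*1297^1 = - 115433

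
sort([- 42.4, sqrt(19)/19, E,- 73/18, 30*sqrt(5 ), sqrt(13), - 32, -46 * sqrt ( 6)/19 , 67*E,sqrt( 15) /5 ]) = [-42.4, - 32, - 46*sqrt( 6)/19,  -  73/18 , sqrt(19)/19,sqrt(15) /5, E, sqrt(13), 30*sqrt( 5 ), 67*E]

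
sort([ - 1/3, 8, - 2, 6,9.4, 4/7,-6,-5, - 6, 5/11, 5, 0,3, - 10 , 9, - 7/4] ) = [ - 10, - 6, - 6, - 5, - 2, - 7/4,  -  1/3,0,5/11,  4/7, 3,5,6 , 8 , 9, 9.4]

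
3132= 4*783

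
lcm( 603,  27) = 1809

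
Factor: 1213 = 1213^1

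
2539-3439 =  - 900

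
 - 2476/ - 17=145 + 11/17 = 145.65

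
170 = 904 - 734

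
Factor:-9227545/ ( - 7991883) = 3^( - 2 )*5^1*887987^( - 1) * 1845509^1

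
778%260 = 258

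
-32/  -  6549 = 32/6549 = 0.00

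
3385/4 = 3385/4 = 846.25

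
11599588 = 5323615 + 6275973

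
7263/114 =63+ 27/38 = 63.71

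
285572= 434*658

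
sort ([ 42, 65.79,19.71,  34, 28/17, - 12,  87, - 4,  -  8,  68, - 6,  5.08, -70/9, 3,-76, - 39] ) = [ - 76, - 39, - 12,-8, - 70/9, - 6, - 4,  28/17, 3, 5.08, 19.71, 34,  42,65.79,68, 87 ] 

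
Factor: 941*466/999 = 438506/999 = 2^1*3^(- 3)*37^(-1)*233^1*941^1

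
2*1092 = 2184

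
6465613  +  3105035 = 9570648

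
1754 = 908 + 846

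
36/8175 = 12/2725 = 0.00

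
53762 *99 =5322438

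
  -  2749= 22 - 2771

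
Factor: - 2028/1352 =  - 2^( - 1)*3^1 = - 3/2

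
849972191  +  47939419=897911610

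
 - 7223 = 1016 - 8239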